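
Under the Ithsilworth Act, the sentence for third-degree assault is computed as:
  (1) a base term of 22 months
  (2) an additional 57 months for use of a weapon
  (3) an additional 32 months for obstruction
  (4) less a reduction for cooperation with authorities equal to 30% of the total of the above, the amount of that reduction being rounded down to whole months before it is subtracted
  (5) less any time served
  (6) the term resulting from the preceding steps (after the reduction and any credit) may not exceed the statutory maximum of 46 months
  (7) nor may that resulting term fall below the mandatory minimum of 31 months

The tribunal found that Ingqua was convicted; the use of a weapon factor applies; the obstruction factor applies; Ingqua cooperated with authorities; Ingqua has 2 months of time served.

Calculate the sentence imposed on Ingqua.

Sentence: 46 months

Use of a weapon enhancement: +57 months
Obstruction enhancement: +32 months
Adjusted term: 22 months + 57 months + 32 months = 111 months
Cooperation with authorities reduction: 30% of 111 months = 33 months (rounded down)
After reduction: 111 − 33 = 78 months
Less time served: 78 months − 2 months = 76 months
Cap at 46 months: 76 months exceeds the cap → 46 months
Minimum 31 months: 46 months meets the minimum, no increase.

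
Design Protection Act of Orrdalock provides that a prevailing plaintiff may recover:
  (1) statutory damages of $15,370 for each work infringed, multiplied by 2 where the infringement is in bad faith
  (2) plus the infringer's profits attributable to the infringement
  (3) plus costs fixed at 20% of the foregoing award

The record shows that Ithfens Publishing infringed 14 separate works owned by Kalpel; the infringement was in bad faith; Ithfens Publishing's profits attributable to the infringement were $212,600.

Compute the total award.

Statutory damages: 14 × $15,370 = $215,180
Doubled: 2 × $215,180 = $430,360
Combined award: $430,360 + $212,600 = $642,960
Costs: 20% of $642,960 = $128,592
Award plus costs: $642,960 + $128,592 = $771,552

$771,552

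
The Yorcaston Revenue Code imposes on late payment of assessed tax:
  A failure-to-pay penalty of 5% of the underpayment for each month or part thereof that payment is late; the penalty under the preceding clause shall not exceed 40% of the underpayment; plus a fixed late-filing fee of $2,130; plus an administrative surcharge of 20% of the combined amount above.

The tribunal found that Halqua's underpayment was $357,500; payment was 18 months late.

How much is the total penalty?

Accrued rate: 5% × 18 = 90%, capped at 40% → 40%
Failure-to-pay penalty: 40% of $357,500 = $143,000
Penalty before surcharge: $143,000 + $2,130 = $145,130
Administrative surcharge: 20% of $145,130 = $29,026
Total penalty: $145,130 + $29,026 = $174,156

$174,156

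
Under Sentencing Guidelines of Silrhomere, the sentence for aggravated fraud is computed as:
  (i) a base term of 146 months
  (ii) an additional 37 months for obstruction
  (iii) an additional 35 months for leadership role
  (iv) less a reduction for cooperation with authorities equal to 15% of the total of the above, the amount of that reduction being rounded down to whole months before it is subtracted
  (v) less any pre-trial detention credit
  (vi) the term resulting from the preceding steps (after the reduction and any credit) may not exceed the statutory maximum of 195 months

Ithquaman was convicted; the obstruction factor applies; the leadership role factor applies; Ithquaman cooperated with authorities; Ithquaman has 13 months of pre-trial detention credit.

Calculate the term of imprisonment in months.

173 months

Obstruction enhancement: +37 months
Leadership role enhancement: +35 months
Adjusted term: 146 months + 37 months + 35 months = 218 months
Cooperation with authorities reduction: 15% of 218 months = 32 months (rounded down)
After reduction: 218 − 32 = 186 months
Less pre-trial detention credit: 186 months − 13 months = 173 months
Cap at 195 months: 173 months is within the cap, no reduction.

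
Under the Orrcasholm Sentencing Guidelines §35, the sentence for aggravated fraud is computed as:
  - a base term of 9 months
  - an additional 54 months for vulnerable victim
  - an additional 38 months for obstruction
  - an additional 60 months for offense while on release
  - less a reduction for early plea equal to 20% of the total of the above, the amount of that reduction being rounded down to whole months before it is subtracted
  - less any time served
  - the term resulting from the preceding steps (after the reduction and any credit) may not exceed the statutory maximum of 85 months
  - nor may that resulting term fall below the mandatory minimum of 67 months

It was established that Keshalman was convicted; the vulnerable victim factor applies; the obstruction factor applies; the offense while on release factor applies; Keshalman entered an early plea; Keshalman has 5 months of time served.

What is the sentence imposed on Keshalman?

Vulnerable victim enhancement: +54 months
Obstruction enhancement: +38 months
Offense while on release enhancement: +60 months
Adjusted term: 9 months + 54 months + 38 months + 60 months = 161 months
Early plea reduction: 20% of 161 months = 32 months (rounded down)
After reduction: 161 − 32 = 129 months
Less time served: 129 months − 5 months = 124 months
Cap at 85 months: 124 months exceeds the cap → 85 months
Minimum 67 months: 85 months meets the minimum, no increase.

85 months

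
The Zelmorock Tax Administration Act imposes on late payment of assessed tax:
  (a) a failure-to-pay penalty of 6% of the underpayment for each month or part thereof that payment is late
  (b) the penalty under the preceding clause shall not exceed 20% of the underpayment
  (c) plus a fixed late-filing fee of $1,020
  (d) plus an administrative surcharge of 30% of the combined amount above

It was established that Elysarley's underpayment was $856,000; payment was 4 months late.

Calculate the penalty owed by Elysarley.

Accrued rate: 6% × 4 = 24%, capped at 20% → 20%
Failure-to-pay penalty: 20% of $856,000 = $171,200
Penalty before surcharge: $171,200 + $1,020 = $172,220
Administrative surcharge: 30% of $172,220 = $51,666
Total penalty: $172,220 + $51,666 = $223,886

$223,886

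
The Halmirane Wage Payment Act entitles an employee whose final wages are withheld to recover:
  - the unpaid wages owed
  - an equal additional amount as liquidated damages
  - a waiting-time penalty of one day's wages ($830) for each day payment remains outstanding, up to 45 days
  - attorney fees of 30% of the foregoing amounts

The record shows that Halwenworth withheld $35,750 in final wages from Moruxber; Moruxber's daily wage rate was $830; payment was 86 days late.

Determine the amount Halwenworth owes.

$141,505

Liquidated damages (equal amount): $35,750
Penalty days: min(86, 45) = 45
Waiting-time penalty: 45 × $830 = $37,350
Subtotal: $35,750 + $35,750 + $37,350 = $108,850
Attorney fees: 30% of $108,850 = $32,655
Total award: $108,850 + $32,655 = $141,505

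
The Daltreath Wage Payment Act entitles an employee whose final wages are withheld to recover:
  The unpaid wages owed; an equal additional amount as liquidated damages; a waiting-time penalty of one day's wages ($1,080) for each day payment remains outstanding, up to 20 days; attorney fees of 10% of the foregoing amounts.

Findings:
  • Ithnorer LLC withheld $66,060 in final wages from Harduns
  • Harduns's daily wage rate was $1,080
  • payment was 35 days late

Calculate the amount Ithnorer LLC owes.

$169,092

Liquidated damages (equal amount): $66,060
Penalty days: min(35, 20) = 20
Waiting-time penalty: 20 × $1,080 = $21,600
Subtotal: $66,060 + $66,060 + $21,600 = $153,720
Attorney fees: 10% of $153,720 = $15,372
Total award: $153,720 + $15,372 = $169,092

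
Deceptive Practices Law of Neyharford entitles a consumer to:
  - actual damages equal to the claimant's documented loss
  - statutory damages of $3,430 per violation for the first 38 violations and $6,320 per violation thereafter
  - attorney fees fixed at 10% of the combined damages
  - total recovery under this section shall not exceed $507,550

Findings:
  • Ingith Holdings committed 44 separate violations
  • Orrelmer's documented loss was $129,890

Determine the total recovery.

$327,965

First 38 violations: 38 × $3,430 = $130,340
Remaining violations: (44 − 38) × $6,320 = $37,920
Statutory damages: $130,340 + $37,920 = $168,260
Combined damages: $129,890 + $168,260 = $298,150
Attorney fees: 10% of $298,150 = $29,815
Total before cap: $298,150 + $29,815 = $327,965
Cap at $507,550: $327,965 is within the cap, no reduction.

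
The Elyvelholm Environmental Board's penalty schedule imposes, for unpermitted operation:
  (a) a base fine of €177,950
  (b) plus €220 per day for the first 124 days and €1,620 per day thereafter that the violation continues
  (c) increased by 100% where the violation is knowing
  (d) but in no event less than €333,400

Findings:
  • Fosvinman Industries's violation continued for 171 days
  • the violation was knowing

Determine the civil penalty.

First 124 days: 124 × €220 = €27,280
Remaining days: (171 − 124) × €1,620 = €76,140
Per-day component: €27,280 + €76,140 = €103,420
Base plus per-day: €177,950 + €103,420 = €281,370
Enhancement: 100% of €281,370 = €281,370
Enhanced fine: €281,370 + €281,370 = €562,740
Minimum €333,400: €562,740 meets the minimum, no increase.

€562,740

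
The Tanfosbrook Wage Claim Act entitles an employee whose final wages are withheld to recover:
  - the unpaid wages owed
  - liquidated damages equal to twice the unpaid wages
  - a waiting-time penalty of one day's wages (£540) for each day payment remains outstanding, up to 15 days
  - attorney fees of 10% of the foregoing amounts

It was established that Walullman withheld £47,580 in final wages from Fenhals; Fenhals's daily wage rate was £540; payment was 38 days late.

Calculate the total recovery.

Total award: £165,924

Doubled: 2 × £47,580 = £95,160
Penalty days: min(38, 15) = 15
Waiting-time penalty: 15 × £540 = £8,100
Subtotal: £47,580 + £95,160 + £8,100 = £150,840
Attorney fees: 10% of £150,840 = £15,084
Total award: £150,840 + £15,084 = £165,924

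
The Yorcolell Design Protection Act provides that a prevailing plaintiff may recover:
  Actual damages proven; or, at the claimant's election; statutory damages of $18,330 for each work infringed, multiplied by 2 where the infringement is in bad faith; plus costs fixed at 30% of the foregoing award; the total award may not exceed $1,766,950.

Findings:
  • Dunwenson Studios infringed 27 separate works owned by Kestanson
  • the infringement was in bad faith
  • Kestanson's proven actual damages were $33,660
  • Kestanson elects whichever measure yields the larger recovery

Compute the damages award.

$1,286,766

Statutory damages: 27 × $18,330 = $494,910
Doubled: 2 × $494,910 = $989,820
Greater of actual damages ($33,660) or enhanced statutory damages ($989,820): $989,820
Costs: 30% of $989,820 = $296,946
Award plus costs: $989,820 + $296,946 = $1,286,766
Cap at $1,766,950: $1,286,766 is within the cap, no reduction.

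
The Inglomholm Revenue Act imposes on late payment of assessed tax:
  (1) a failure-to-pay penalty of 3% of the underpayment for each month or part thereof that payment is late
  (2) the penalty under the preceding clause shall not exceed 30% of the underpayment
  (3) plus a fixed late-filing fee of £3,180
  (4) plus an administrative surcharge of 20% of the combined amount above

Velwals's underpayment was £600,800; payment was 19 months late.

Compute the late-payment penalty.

£220,104

Accrued rate: 3% × 19 = 57%, capped at 30% → 30%
Failure-to-pay penalty: 30% of £600,800 = £180,240
Penalty before surcharge: £180,240 + £3,180 = £183,420
Administrative surcharge: 20% of £183,420 = £36,684
Total penalty: £183,420 + £36,684 = £220,104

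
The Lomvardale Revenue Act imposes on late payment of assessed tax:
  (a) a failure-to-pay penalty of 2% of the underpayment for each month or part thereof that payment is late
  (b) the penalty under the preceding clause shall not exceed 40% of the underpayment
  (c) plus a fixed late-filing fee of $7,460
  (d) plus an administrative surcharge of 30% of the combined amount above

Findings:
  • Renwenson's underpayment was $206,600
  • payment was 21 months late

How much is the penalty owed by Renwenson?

Accrued rate: 2% × 21 = 42%, capped at 40% → 40%
Failure-to-pay penalty: 40% of $206,600 = $82,640
Penalty before surcharge: $82,640 + $7,460 = $90,100
Administrative surcharge: 30% of $90,100 = $27,030
Total penalty: $90,100 + $27,030 = $117,130

Penalty: $117,130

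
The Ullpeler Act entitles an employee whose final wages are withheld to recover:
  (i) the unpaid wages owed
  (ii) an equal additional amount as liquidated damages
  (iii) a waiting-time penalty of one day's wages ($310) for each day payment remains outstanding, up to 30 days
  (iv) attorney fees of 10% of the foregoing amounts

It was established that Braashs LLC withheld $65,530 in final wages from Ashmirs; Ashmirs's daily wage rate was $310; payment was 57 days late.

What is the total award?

Liquidated damages (equal amount): $65,530
Penalty days: min(57, 30) = 30
Waiting-time penalty: 30 × $310 = $9,300
Subtotal: $65,530 + $65,530 + $9,300 = $140,360
Attorney fees: 10% of $140,360 = $14,036
Total award: $140,360 + $14,036 = $154,396

$154,396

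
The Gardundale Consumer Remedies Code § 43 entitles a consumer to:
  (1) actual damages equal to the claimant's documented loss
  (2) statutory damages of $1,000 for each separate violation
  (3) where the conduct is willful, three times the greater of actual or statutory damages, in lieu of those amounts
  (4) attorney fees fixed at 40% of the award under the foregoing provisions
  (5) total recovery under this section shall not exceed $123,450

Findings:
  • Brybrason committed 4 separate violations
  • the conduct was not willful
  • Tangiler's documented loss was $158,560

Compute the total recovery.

Statutory damages: 4 × $1,000 = $4,000
Conduct not willful: the in-lieu enhancement does not apply.
Actual plus statutory damages: $158,560 + $4,000 = $162,560
Attorney fees: 40% of $162,560 = $65,024
Total before cap: $162,560 + $65,024 = $227,584
Cap at $123,450: $227,584 exceeds the cap → $123,450

$123,450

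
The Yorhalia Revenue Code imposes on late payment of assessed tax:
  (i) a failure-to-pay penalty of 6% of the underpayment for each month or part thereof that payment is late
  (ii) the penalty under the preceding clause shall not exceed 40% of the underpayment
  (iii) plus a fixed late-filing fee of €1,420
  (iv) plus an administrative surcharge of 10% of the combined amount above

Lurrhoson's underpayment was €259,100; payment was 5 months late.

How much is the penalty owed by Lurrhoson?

Penalty: €87,065

Accrued rate: 6% × 5 = 30%, capped at 40% → 30%
Failure-to-pay penalty: 30% of €259,100 = €77,730
Penalty before surcharge: €77,730 + €1,420 = €79,150
Administrative surcharge: 10% of €79,150 = €7,915
Total penalty: €79,150 + €7,915 = €87,065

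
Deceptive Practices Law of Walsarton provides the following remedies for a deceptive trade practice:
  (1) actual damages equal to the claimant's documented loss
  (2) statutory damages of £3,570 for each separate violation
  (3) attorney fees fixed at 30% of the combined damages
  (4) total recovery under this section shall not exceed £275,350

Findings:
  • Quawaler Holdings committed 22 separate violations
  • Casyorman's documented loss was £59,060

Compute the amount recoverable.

£178,880

Statutory damages: 22 × £3,570 = £78,540
Combined damages: £59,060 + £78,540 = £137,600
Attorney fees: 30% of £137,600 = £41,280
Total before cap: £137,600 + £41,280 = £178,880
Cap at £275,350: £178,880 is within the cap, no reduction.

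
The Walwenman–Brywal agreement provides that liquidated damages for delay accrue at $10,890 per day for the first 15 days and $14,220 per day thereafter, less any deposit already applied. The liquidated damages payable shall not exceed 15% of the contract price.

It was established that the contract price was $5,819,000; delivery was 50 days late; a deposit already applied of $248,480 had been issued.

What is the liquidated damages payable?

First 15 days: 15 × $10,890 = $163,350
Remaining days: (50 − 15) × $14,220 = $497,700
Accrued per-day damages: $163,350 + $497,700 = $661,050
Less deposit already applied: $661,050 − $248,480 = $412,570
Cap: 15% of $5,819,000 = $872,850
Cap at $872,850: $412,570 is within the cap, no reduction.

$412,570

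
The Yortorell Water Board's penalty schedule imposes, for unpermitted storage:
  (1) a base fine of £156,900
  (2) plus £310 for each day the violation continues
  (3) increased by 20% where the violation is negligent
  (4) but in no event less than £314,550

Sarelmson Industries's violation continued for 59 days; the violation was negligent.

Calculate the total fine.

£314,550

Per-day component: 59 × £310 = £18,290
Base plus per-day: £156,900 + £18,290 = £175,190
Enhancement: 20% of £175,190 = £35,038
Enhanced fine: £175,190 + £35,038 = £210,228
Minimum £314,550: £210,228 is below the minimum → £314,550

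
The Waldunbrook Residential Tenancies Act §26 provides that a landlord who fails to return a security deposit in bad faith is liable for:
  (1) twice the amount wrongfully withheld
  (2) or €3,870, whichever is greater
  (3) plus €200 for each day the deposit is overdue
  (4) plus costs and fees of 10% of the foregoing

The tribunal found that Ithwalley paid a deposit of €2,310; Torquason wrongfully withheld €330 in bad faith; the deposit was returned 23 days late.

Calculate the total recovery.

€9,317

Doubled: 2 × €330 = €660
Minimum €3,870: €660 is below the minimum → €3,870
Late-return penalty: 23 × €200 = €4,600
Damages plus late penalty: €3,870 + €4,600 = €8,470
Costs and fees: 10% of €8,470 = €847
Total recovery: €8,470 + €847 = €9,317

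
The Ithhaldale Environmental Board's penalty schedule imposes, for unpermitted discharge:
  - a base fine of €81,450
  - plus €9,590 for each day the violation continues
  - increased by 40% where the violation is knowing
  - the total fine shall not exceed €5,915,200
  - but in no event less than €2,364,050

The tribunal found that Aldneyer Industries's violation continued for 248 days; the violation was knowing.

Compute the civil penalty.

Per-day component: 248 × €9,590 = €2,378,320
Base plus per-day: €81,450 + €2,378,320 = €2,459,770
Enhancement: 40% of €2,459,770 = €983,908
Enhanced fine: €2,459,770 + €983,908 = €3,443,678
Cap at €5,915,200: €3,443,678 is within the cap, no reduction.
Minimum €2,364,050: €3,443,678 meets the minimum, no increase.

Civil penalty: €3,443,678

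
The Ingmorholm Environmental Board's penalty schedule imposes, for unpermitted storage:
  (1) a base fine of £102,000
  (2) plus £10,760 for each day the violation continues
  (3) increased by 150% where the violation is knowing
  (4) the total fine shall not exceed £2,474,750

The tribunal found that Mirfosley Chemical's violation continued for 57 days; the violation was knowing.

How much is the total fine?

Per-day component: 57 × £10,760 = £613,320
Base plus per-day: £102,000 + £613,320 = £715,320
Enhancement: 150% of £715,320 = £1,072,980
Enhanced fine: £715,320 + £1,072,980 = £1,788,300
Cap at £2,474,750: £1,788,300 is within the cap, no reduction.

£1,788,300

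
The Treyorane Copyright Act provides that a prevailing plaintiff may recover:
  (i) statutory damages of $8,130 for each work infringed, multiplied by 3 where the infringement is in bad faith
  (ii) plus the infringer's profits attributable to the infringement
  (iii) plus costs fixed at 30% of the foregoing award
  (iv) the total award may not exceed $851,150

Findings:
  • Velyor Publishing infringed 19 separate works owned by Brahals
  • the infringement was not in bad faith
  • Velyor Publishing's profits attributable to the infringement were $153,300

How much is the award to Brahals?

Statutory damages: 19 × $8,130 = $154,470
Infringement not in bad faith: no ×3 enhancement.
Combined award: $154,470 + $153,300 = $307,770
Costs: 30% of $307,770 = $92,331
Award plus costs: $307,770 + $92,331 = $400,101
Cap at $851,150: $400,101 is within the cap, no reduction.

$400,101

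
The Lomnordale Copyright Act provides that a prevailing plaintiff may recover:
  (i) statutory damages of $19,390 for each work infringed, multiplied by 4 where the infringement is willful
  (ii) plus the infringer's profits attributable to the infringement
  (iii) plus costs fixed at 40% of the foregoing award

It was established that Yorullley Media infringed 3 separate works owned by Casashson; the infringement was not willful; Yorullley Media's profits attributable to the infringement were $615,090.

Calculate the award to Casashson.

Award: $942,564

Statutory damages: 3 × $19,390 = $58,170
Infringement not willful: no ×4 enhancement.
Combined award: $58,170 + $615,090 = $673,260
Costs: 40% of $673,260 = $269,304
Award plus costs: $673,260 + $269,304 = $942,564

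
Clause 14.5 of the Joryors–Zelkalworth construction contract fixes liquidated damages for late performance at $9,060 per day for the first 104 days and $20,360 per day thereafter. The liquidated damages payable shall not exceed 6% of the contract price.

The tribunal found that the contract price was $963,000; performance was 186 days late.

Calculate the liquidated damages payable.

First 104 days: 104 × $9,060 = $942,240
Remaining days: (186 − 104) × $20,360 = $1,669,520
Accrued per-day damages: $942,240 + $1,669,520 = $2,611,760
Cap: 6% of $963,000 = $57,780
Cap at $57,780: $2,611,760 exceeds the cap → $57,780

$57,780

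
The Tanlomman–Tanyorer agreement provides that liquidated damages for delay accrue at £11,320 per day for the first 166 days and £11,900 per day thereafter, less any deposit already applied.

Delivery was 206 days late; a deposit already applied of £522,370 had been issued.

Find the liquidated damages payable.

£1,832,750

First 166 days: 166 × £11,320 = £1,879,120
Remaining days: (206 − 166) × £11,900 = £476,000
Accrued per-day damages: £1,879,120 + £476,000 = £2,355,120
Less deposit already applied: £2,355,120 − £522,370 = £1,832,750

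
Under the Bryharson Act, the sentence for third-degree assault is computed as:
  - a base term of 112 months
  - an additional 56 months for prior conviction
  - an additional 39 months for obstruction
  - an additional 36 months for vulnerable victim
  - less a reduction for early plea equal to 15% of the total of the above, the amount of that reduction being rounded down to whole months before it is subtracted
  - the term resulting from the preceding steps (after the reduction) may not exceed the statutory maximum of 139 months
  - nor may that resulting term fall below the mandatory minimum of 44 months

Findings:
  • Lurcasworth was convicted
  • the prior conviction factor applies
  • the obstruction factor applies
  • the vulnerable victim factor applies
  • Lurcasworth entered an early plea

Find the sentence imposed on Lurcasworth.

Prior conviction enhancement: +56 months
Obstruction enhancement: +39 months
Vulnerable victim enhancement: +36 months
Adjusted term: 112 months + 56 months + 39 months + 36 months = 243 months
Early plea reduction: 15% of 243 months = 36 months (rounded down)
After reduction: 243 − 36 = 207 months
Cap at 139 months: 207 months exceeds the cap → 139 months
Minimum 44 months: 139 months meets the minimum, no increase.

Sentence: 139 months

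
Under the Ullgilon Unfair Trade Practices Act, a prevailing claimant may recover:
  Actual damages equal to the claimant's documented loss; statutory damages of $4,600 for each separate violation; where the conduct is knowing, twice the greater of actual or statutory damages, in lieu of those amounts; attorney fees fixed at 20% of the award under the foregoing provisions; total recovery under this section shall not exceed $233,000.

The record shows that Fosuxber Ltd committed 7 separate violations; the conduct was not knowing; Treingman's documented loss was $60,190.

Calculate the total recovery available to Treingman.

Statutory damages: 7 × $4,600 = $32,200
Conduct not knowing: the in-lieu enhancement does not apply.
Actual plus statutory damages: $60,190 + $32,200 = $92,390
Attorney fees: 20% of $92,390 = $18,478
Total before cap: $92,390 + $18,478 = $110,868
Cap at $233,000: $110,868 is within the cap, no reduction.

$110,868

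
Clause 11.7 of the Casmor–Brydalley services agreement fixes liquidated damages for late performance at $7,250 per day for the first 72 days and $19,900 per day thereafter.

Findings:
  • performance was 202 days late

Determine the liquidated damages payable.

First 72 days: 72 × $7,250 = $522,000
Remaining days: (202 − 72) × $19,900 = $2,587,000
Accrued per-day damages: $522,000 + $2,587,000 = $3,109,000

$3,109,000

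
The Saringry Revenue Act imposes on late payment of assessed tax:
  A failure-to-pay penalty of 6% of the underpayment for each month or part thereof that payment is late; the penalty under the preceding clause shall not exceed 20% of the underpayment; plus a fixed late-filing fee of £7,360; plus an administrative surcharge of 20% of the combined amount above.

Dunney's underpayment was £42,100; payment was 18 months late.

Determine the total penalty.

£18,936

Accrued rate: 6% × 18 = 108%, capped at 20% → 20%
Failure-to-pay penalty: 20% of £42,100 = £8,420
Penalty before surcharge: £8,420 + £7,360 = £15,780
Administrative surcharge: 20% of £15,780 = £3,156
Total penalty: £15,780 + £3,156 = £18,936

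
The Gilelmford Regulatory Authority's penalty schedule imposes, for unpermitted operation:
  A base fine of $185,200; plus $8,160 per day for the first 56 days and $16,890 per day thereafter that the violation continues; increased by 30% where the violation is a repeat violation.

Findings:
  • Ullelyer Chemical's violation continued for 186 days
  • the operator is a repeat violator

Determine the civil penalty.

First 56 days: 56 × $8,160 = $456,960
Remaining days: (186 − 56) × $16,890 = $2,195,700
Per-day component: $456,960 + $2,195,700 = $2,652,660
Base plus per-day: $185,200 + $2,652,660 = $2,837,860
Enhancement: 30% of $2,837,860 = $851,358
Enhanced fine: $2,837,860 + $851,358 = $3,689,218

$3,689,218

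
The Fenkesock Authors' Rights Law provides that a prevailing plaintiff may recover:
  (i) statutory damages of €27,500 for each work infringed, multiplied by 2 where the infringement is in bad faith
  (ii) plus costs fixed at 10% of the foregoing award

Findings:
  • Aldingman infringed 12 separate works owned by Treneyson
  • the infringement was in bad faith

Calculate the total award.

Statutory damages: 12 × €27,500 = €330,000
Doubled: 2 × €330,000 = €660,000
Costs: 10% of €660,000 = €66,000
Award plus costs: €660,000 + €66,000 = €726,000

€726,000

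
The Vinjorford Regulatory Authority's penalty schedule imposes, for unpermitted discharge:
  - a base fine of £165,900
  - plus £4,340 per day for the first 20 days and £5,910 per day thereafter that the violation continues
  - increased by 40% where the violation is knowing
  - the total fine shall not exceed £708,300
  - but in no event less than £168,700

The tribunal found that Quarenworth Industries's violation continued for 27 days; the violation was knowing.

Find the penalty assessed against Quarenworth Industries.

First 20 days: 20 × £4,340 = £86,800
Remaining days: (27 − 20) × £5,910 = £41,370
Per-day component: £86,800 + £41,370 = £128,170
Base plus per-day: £165,900 + £128,170 = £294,070
Enhancement: 40% of £294,070 = £117,628
Enhanced fine: £294,070 + £117,628 = £411,698
Cap at £708,300: £411,698 is within the cap, no reduction.
Minimum £168,700: £411,698 meets the minimum, no increase.

£411,698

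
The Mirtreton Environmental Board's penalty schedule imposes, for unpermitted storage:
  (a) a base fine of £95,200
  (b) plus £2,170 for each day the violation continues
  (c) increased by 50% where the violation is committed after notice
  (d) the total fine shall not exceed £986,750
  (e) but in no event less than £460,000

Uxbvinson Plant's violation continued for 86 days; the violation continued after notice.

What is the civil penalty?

£460,000

Per-day component: 86 × £2,170 = £186,620
Base plus per-day: £95,200 + £186,620 = £281,820
Enhancement: 50% of £281,820 = £140,910
Enhanced fine: £281,820 + £140,910 = £422,730
Cap at £986,750: £422,730 is within the cap, no reduction.
Minimum £460,000: £422,730 is below the minimum → £460,000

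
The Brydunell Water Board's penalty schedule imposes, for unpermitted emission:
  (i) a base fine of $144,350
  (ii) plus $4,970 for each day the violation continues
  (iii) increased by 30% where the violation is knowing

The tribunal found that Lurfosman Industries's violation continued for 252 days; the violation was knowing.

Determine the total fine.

$1,815,827

Per-day component: 252 × $4,970 = $1,252,440
Base plus per-day: $144,350 + $1,252,440 = $1,396,790
Enhancement: 30% of $1,396,790 = $419,037
Enhanced fine: $1,396,790 + $419,037 = $1,815,827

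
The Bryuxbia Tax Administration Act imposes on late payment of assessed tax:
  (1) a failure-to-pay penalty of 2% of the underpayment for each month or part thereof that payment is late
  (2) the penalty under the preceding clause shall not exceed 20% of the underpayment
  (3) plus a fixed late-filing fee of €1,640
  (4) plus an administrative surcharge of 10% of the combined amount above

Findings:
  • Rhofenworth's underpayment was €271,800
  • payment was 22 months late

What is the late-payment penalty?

€61,600

Accrued rate: 2% × 22 = 44%, capped at 20% → 20%
Failure-to-pay penalty: 20% of €271,800 = €54,360
Penalty before surcharge: €54,360 + €1,640 = €56,000
Administrative surcharge: 10% of €56,000 = €5,600
Total penalty: €56,000 + €5,600 = €61,600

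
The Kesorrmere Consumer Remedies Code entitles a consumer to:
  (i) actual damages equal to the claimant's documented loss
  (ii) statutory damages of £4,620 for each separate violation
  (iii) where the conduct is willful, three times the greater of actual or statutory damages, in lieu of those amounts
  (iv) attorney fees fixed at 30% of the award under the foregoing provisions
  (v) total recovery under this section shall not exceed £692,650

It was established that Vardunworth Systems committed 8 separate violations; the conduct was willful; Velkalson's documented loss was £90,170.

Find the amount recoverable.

Statutory damages: 8 × £4,620 = £36,960
Greater of actual damages (£90,170) or statutory damages (£36,960): £90,170
Trebled: 3 × £90,170 = £270,510
Attorney fees: 30% of £270,510 = £81,153
Total before cap: £270,510 + £81,153 = £351,663
Cap at £692,650: £351,663 is within the cap, no reduction.

£351,663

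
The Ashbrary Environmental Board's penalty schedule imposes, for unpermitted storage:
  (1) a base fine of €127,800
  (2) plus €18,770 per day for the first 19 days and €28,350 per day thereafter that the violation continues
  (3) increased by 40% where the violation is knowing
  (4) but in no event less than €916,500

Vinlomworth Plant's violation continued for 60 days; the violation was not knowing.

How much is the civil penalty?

First 19 days: 19 × €18,770 = €356,630
Remaining days: (60 − 19) × €28,350 = €1,162,350
Per-day component: €356,630 + €1,162,350 = €1,518,980
Base plus per-day: €127,800 + €1,518,980 = €1,646,780
The violation was not knowing: no 40% increase.
Minimum €916,500: €1,646,780 meets the minimum, no increase.

€1,646,780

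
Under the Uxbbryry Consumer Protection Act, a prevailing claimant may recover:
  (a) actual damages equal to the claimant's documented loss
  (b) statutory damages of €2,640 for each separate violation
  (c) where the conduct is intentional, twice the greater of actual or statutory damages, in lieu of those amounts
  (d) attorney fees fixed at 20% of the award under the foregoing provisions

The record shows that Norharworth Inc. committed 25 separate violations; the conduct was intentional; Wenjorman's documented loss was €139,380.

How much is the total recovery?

€334,512

Statutory damages: 25 × €2,640 = €66,000
Greater of actual damages (€139,380) or statutory damages (€66,000): €139,380
Doubled: 2 × €139,380 = €278,760
Attorney fees: 20% of €278,760 = €55,752
Total recovery: €278,760 + €55,752 = €334,512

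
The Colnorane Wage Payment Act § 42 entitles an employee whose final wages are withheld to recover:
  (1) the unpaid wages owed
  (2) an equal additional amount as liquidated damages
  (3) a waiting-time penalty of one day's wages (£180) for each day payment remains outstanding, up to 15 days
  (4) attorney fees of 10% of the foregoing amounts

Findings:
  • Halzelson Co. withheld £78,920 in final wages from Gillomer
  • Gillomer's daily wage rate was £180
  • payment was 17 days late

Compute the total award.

Liquidated damages (equal amount): £78,920
Penalty days: min(17, 15) = 15
Waiting-time penalty: 15 × £180 = £2,700
Subtotal: £78,920 + £78,920 + £2,700 = £160,540
Attorney fees: 10% of £160,540 = £16,054
Total award: £160,540 + £16,054 = £176,594

£176,594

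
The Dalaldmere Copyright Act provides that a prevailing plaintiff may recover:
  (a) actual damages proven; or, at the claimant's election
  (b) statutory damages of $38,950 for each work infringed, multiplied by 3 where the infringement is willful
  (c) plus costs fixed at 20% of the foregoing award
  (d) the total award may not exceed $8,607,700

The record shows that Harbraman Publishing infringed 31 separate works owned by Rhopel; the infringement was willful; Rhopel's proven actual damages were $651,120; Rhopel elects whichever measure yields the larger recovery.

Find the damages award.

Statutory damages: 31 × $38,950 = $1,207,450
Trebled: 3 × $1,207,450 = $3,622,350
Greater of actual damages ($651,120) or enhanced statutory damages ($3,622,350): $3,622,350
Costs: 20% of $3,622,350 = $724,470
Award plus costs: $3,622,350 + $724,470 = $4,346,820
Cap at $8,607,700: $4,346,820 is within the cap, no reduction.

$4,346,820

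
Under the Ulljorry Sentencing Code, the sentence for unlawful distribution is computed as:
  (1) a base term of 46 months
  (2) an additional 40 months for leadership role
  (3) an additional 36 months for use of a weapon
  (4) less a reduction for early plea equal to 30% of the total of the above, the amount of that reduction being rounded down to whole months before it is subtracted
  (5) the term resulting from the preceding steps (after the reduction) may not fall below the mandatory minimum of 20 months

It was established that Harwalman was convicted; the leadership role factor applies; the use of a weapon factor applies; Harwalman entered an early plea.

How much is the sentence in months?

Leadership role enhancement: +40 months
Use of a weapon enhancement: +36 months
Adjusted term: 46 months + 40 months + 36 months = 122 months
Early plea reduction: 30% of 122 months = 36 months (rounded down)
After reduction: 122 − 36 = 86 months
Minimum 20 months: 86 months meets the minimum, no increase.

86 months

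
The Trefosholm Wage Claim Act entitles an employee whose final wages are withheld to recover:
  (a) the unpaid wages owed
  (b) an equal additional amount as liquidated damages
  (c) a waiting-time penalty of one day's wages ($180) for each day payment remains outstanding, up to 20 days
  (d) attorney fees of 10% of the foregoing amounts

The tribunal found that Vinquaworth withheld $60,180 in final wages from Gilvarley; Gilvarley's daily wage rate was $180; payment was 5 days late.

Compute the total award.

Liquidated damages (equal amount): $60,180
Penalty days: min(5, 20) = 5
Waiting-time penalty: 5 × $180 = $900
Subtotal: $60,180 + $60,180 + $900 = $121,260
Attorney fees: 10% of $121,260 = $12,126
Total award: $121,260 + $12,126 = $133,386

$133,386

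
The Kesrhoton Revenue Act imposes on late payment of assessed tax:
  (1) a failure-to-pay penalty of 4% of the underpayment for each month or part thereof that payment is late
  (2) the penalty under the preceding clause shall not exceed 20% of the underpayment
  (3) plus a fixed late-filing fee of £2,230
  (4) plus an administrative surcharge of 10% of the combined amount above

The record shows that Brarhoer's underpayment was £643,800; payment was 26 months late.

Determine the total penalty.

Accrued rate: 4% × 26 = 104%, capped at 20% → 20%
Failure-to-pay penalty: 20% of £643,800 = £128,760
Penalty before surcharge: £128,760 + £2,230 = £130,990
Administrative surcharge: 10% of £130,990 = £13,099
Total penalty: £130,990 + £13,099 = £144,089

£144,089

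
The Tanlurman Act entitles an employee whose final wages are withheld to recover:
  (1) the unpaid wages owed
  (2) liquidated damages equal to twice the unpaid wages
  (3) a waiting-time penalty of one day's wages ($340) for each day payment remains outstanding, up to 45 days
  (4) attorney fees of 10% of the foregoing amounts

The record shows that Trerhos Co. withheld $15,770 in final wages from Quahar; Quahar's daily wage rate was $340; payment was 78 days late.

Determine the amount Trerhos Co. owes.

Doubled: 2 × $15,770 = $31,540
Penalty days: min(78, 45) = 45
Waiting-time penalty: 45 × $340 = $15,300
Subtotal: $15,770 + $31,540 + $15,300 = $62,610
Attorney fees: 10% of $62,610 = $6,261
Total award: $62,610 + $6,261 = $68,871

$68,871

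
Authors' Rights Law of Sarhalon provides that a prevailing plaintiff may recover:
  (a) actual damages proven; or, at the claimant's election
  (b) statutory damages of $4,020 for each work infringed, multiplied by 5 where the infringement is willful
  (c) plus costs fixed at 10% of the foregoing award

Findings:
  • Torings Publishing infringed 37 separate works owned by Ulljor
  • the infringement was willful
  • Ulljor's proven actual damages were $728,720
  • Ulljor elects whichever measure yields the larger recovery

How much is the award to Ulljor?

$818,070

Statutory damages: 37 × $4,020 = $148,740
Multiplied by 5: 5 × $148,740 = $743,700
Greater of actual damages ($728,720) or enhanced statutory damages ($743,700): $743,700
Costs: 10% of $743,700 = $74,370
Award plus costs: $743,700 + $74,370 = $818,070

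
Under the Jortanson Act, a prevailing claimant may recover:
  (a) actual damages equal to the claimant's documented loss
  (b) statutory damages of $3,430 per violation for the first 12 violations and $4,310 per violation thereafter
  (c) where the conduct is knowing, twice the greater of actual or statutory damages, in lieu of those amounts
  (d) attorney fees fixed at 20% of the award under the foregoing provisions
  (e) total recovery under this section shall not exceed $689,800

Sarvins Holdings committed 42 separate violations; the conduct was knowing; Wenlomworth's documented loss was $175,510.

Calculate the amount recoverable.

Total recovery: $421,224

First 12 violations: 12 × $3,430 = $41,160
Remaining violations: (42 − 12) × $4,310 = $129,300
Statutory damages: $41,160 + $129,300 = $170,460
Greater of actual damages ($175,510) or statutory damages ($170,460): $175,510
Doubled: 2 × $175,510 = $351,020
Attorney fees: 20% of $351,020 = $70,204
Total before cap: $351,020 + $70,204 = $421,224
Cap at $689,800: $421,224 is within the cap, no reduction.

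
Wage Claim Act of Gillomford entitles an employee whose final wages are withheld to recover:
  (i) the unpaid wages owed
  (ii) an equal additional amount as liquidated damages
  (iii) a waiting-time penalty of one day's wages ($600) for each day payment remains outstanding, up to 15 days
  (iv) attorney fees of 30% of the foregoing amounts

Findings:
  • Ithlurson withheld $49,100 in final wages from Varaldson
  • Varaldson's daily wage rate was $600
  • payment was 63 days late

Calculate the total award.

$139,360

Liquidated damages (equal amount): $49,100
Penalty days: min(63, 15) = 15
Waiting-time penalty: 15 × $600 = $9,000
Subtotal: $49,100 + $49,100 + $9,000 = $107,200
Attorney fees: 30% of $107,200 = $32,160
Total award: $107,200 + $32,160 = $139,360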